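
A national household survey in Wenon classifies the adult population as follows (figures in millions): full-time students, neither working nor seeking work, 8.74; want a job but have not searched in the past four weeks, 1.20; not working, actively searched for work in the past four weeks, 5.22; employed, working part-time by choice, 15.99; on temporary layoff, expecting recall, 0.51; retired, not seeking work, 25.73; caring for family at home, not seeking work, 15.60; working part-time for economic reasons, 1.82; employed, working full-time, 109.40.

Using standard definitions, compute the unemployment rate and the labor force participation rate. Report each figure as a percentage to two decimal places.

Unemployment rate ≈ 4.31%; labor force participation rate ≈ 72.17%.

Employed = 15.99 + 1.82 + 109.40 = 127.21 million (anyone who worked, including part-time for economic reasons, counts as employed).
Unemployed = 5.22 + 0.51 = 5.73 million (jobless and actively searching, or on temporary layoff).
Labor force = 127.21 + 5.73 = 132.94 million.
Not in labor force = 8.74 + 1.20 + 25.73 + 15.60 = 51.27 million (those not working and not actively searching are outside the labor force — including those who want a job but have given up searching).
Civilian working-age population = 132.94 + 51.27 = 184.21 million.
Unemployment rate = 5.73 / 132.94 = 4.31%.
Labor force participation rate = 132.94 / 184.21 = 72.17%.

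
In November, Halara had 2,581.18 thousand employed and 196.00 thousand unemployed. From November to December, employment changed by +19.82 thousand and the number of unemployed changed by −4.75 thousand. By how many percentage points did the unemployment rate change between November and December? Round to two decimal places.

The unemployment rate changed by −0.21 percentage points.

November: labor force = 2,581.18 + 196.00 = 2,777.18; u = 196.00/2,777.18 = 7.06%.
December: labor force = 2,601.00 + 191.25 = 2,792.25; u = 191.25/2,792.25 = 6.85%.
Change = 6.85% − 7.06% = −0.21 pp.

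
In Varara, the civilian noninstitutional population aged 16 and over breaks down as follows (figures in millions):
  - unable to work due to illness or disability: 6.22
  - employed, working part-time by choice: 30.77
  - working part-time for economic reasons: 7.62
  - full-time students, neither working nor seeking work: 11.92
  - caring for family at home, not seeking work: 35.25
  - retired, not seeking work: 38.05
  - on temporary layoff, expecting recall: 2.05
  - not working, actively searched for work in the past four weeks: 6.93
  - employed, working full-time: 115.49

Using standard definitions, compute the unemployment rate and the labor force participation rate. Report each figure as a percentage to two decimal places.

Employed = 30.77 + 7.62 + 115.49 = 153.88 million (anyone who worked, including part-time for economic reasons, counts as employed).
Unemployed = 2.05 + 6.93 = 8.98 million (jobless and actively searching, or on temporary layoff).
Labor force = 153.88 + 8.98 = 162.86 million.
Not in labor force = 6.22 + 11.92 + 35.25 + 38.05 = 91.44 million (those not working and not actively searching are outside the labor force).
Civilian working-age population = 162.86 + 91.44 = 254.30 million.
Unemployment rate = 8.98 / 162.86 = 5.51%.
Labor force participation rate = 162.86 / 254.30 = 64.04%.

Unemployment rate ≈ 5.51%; labor force participation rate ≈ 64.04%.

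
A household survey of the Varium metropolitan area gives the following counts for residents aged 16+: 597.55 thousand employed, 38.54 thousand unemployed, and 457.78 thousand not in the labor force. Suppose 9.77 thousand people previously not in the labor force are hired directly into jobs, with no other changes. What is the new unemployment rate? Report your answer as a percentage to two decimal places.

Initially, labor force = 597.55 + 38.54 = 636.09 thousand, so u = 38.54/636.09 = 6.06%.
After the change, employed and labor force both rise by 9.77; unemployed unchanged → E = 607.32, U = 38.54, labor force = 645.86 thousand.
New unemployment rate = 38.54 / 645.86 = 5.97%.

New unemployment rate ≈ 5.97%.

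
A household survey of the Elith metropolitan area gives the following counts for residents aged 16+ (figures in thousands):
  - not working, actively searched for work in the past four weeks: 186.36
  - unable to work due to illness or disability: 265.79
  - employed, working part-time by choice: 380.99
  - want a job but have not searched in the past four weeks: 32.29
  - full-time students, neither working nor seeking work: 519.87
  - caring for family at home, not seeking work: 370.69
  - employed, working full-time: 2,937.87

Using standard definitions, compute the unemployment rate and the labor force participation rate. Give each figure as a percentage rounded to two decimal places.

Unemployment rate ≈ 5.32%; labor force participation rate ≈ 74.68%.

Employed = 380.99 + 2,937.87 = 3,318.86 thousand.
Unemployed = 186.36 thousand.
Labor force = 3,318.86 + 186.36 = 3,505.22 thousand.
Not in labor force = 265.79 + 32.29 + 519.87 + 370.69 = 1,188.64 thousand (those not working and not actively searching are outside the labor force — including those who want a job but have given up searching).
Civilian working-age population = 3,505.22 + 1,188.64 = 4,693.86 thousand.
Unemployment rate = 186.36 / 3,505.22 = 5.32%.
Labor force participation rate = 3,505.22 / 4,693.86 = 74.68%.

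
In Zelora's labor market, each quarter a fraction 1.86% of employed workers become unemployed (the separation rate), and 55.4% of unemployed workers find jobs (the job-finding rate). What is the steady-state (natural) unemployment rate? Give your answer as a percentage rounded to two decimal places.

Steady-state unemployment rate ≈ 3.25%.

At steady state the flows balance: s·E = f·U, so U/(E+U) = s/(s+f).
u* = 1.86 / (1.86 + 55.4) = 1.86 / 57.26 = 3.25%.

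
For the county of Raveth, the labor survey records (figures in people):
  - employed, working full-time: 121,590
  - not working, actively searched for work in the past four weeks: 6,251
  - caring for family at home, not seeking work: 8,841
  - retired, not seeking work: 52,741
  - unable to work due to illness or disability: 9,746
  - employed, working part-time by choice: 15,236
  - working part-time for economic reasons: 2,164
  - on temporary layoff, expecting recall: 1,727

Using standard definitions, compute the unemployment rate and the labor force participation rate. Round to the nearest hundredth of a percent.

Employed = 121,590 + 15,236 + 2,164 = 138,990 (anyone who worked, including part-time for economic reasons, counts as employed).
Unemployed = 6,251 + 1,727 = 7,978 (jobless and actively searching, or on temporary layoff).
Labor force = 138,990 + 7,978 = 146,968.
Not in labor force = 8,841 + 52,741 + 9,746 = 71,328 (those not working and not actively searching are outside the labor force).
Civilian working-age population = 146,968 + 71,328 = 218,296.
Unemployment rate = 7,978 / 146,968 = 5.43%.
Labor force participation rate = 146,968 / 218,296 = 67.33%.

Unemployment rate ≈ 5.43%; labor force participation rate ≈ 67.33%.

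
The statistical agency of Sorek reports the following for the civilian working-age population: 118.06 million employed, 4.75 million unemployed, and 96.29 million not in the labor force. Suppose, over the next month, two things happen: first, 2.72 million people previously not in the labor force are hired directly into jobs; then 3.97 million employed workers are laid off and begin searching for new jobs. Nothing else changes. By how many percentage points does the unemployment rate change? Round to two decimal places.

Initially, labor force = 118.06 + 4.75 = 122.81 million, so u = 4.75/122.81 = 3.87%.
After the first change, employed and labor force both rise by 2.72; unemployed unchanged → E = 120.78, U = 4.75, labor force = 125.53 million.
After the second change, employed falls and unemployed rises by 3.97; labor force unchanged → E = 116.81, U = 8.72, labor force = 125.53 million.
New unemployment rate = 8.72 / 125.53 = 6.95%.
Change = 6.95% − 3.87% = +3.08 percentage points.

The unemployment rate changes by +3.08 percentage points.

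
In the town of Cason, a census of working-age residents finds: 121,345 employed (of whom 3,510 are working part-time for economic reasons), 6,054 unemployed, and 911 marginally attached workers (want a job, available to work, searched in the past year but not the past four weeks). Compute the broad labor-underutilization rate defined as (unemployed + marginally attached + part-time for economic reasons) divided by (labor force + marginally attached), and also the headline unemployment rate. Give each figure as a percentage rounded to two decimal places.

Labor force = 121,345 + 6,054 = 127,399.
Numerator = 6,054 + 911 + 3,510 = 10,475.
Denominator = 127,399 + 911 = 128,310.
Broad rate = 10,475 / 128,310 = 8.16%.
Headline unemployment rate = 6,054 / 127,399 = 4.75%.

Broad underutilization rate ≈ 8.16%; headline unemployment rate ≈ 4.75%.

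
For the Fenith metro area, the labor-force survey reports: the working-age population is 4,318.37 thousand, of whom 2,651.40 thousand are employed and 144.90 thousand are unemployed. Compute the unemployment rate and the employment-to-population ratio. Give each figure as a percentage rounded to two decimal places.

Labor force = employed + unemployed = 2,651.40 + 144.90 = 2,796.30 thousand.
Unemployment rate = 144.90 / 2,796.30 = 5.18%.
Employment-population ratio = 2,651.40 / 4,318.37 = 61.40%.

Unemployment rate ≈ 5.18%; employment-population ratio ≈ 61.40%.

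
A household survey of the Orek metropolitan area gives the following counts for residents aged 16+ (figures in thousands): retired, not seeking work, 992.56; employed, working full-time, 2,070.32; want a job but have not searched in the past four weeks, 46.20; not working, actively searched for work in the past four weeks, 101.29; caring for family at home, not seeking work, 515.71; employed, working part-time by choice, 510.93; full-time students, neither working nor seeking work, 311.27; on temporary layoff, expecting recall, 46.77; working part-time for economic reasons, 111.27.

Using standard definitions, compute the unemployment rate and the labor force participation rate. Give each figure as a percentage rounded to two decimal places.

Unemployment rate ≈ 5.21%; labor force participation rate ≈ 60.36%.

Employed = 2,070.32 + 510.93 + 111.27 = 2,692.52 thousand (anyone who worked, including part-time for economic reasons, counts as employed).
Unemployed = 101.29 + 46.77 = 148.06 thousand (jobless and actively searching, or on temporary layoff).
Labor force = 2,692.52 + 148.06 = 2,840.58 thousand.
Not in labor force = 992.56 + 46.20 + 515.71 + 311.27 = 1,865.74 thousand (those not working and not actively searching are outside the labor force — including those who want a job but have given up searching).
Civilian working-age population = 2,840.58 + 1,865.74 = 4,706.32 thousand.
Unemployment rate = 148.06 / 2,840.58 = 5.21%.
Labor force participation rate = 2,840.58 / 4,706.32 = 60.36%.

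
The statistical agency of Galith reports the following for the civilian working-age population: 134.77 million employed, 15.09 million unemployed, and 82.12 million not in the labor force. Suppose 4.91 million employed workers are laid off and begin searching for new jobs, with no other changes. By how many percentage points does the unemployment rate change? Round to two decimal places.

The unemployment rate changes by +3.28 percentage points.

Initially, labor force = 134.77 + 15.09 = 149.86 million, so u = 15.09/149.86 = 10.07%.
After the change, employed falls and unemployed rises by 4.91; labor force unchanged → E = 129.86, U = 20.00, labor force = 149.86 million.
New unemployment rate = 20.00 / 149.86 = 13.35%.
Change = 13.35% − 10.07% = +3.28 percentage points.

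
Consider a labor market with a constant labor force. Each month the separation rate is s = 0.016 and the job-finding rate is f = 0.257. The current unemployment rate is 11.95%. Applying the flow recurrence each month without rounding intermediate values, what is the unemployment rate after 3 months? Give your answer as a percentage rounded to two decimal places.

With a fixed labor force, u_{t+1} = u_t + s·(1−u_t) − f·u_t = u_t·(1−s−f) + s.
Here 1−s−f = 0.727 and s = 0.016.
u_1 = 0.119500 × 0.727 + 0.016 = 0.102876.
u_2 = 0.102876 × 0.727 + 0.016 = 0.090791.
u_3 = 0.090791 × 0.727 + 0.016 = 0.082005.

Unemployment rate after three months ≈ 8.20%.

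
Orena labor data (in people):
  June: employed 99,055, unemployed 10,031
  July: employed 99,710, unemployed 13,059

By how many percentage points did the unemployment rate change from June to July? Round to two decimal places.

The unemployment rate changed by +2.38 percentage points.

June: labor force = 99,055 + 10,031 = 109,086; u = 10,031/109,086 = 9.20%.
July: labor force = 99,710 + 13,059 = 112,769; u = 13,059/112,769 = 11.58%.
Change = 11.58% − 9.20% = +2.38 pp.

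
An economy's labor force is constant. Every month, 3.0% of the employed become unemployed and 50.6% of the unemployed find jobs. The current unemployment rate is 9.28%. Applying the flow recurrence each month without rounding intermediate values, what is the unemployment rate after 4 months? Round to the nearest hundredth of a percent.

With a fixed labor force, u_{t+1} = u_t + s·(1−u_t) − f·u_t = u_t·(1−s−f) + s.
Here 1−s−f = 0.464 and s = 0.030.
u_1 = 0.092800 × 0.464 + 0.030 = 0.073059.
u_2 = 0.073059 × 0.464 + 0.030 = 0.063899.
u_3 = 0.063899 × 0.464 + 0.030 = 0.059649.
u_4 = 0.059649 × 0.464 + 0.030 = 0.057677.

Unemployment rate after four months ≈ 5.77%.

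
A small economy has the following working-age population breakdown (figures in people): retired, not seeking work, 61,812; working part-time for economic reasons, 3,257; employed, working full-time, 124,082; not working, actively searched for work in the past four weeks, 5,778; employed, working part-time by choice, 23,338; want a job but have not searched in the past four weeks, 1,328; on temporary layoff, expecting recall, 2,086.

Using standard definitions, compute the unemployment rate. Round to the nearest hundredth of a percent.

Employed = 3,257 + 124,082 + 23,338 = 150,677 (anyone who worked, including part-time for economic reasons, counts as employed).
Unemployed = 5,778 + 2,086 = 7,864 (jobless and actively searching, or on temporary layoff).
Labor force = 150,677 + 7,864 = 158,541.
Unemployment rate = 7,864 / 158,541 = 4.96%.

Unemployment rate ≈ 4.96%.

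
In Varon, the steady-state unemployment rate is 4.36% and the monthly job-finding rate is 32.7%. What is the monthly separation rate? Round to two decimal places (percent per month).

From u* = s/(s+f): s = u·f/(1−u).
s = 0.0436 × 32.7 / (1 − 0.0436) = 1.4257 / 0.9564 ≈ 1.49% per month.

Separation rate ≈ 1.49% per month.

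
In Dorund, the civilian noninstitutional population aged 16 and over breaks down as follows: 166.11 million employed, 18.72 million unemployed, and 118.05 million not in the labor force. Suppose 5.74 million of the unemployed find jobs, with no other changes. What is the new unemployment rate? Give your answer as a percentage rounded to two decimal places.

Initially, labor force = 166.11 + 18.72 = 184.83 million, so u = 18.72/184.83 = 10.13%.
After the change, unemployed falls and employed rises by 5.74; labor force unchanged → E = 171.85, U = 12.98, labor force = 184.83 million.
New unemployment rate = 12.98 / 184.83 = 7.02%.

New unemployment rate ≈ 7.02%.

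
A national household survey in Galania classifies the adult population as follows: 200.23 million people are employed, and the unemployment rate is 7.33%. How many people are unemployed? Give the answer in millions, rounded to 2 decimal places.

About 15.84 million are unemployed.

Let U be the number unemployed. The labor force is E + U, and U/(E+U) = 0.0733.
So U = 0.0733 × 200.23 / (1 − 0.0733) = 14.6769 / 0.9267 ≈ 15.84 million.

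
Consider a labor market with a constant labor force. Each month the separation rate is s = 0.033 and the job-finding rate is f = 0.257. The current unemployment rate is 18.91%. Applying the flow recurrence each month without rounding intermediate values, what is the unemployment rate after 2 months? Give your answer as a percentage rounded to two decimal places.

With a fixed labor force, u_{t+1} = u_t + s·(1−u_t) − f·u_t = u_t·(1−s−f) + s.
Here 1−s−f = 0.710 and s = 0.033.
u_1 = 0.189100 × 0.710 + 0.033 = 0.167261.
u_2 = 0.167261 × 0.710 + 0.033 = 0.151755.

Unemployment rate after two months ≈ 15.18%.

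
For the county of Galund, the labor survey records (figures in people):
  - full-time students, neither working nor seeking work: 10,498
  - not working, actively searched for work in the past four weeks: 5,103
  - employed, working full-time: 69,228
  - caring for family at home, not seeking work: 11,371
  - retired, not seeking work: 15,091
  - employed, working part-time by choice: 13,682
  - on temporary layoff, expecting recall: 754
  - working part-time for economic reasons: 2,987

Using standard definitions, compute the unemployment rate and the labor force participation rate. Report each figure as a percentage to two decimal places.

Employed = 69,228 + 13,682 + 2,987 = 85,897 (anyone who worked, including part-time for economic reasons, counts as employed).
Unemployed = 5,103 + 754 = 5,857 (jobless and actively searching, or on temporary layoff).
Labor force = 85,897 + 5,857 = 91,754.
Not in labor force = 10,498 + 11,371 + 15,091 = 36,960 (those not working and not actively searching are outside the labor force).
Civilian working-age population = 91,754 + 36,960 = 128,714.
Unemployment rate = 5,857 / 91,754 = 6.38%.
Labor force participation rate = 91,754 / 128,714 = 71.29%.

Unemployment rate ≈ 6.38%; labor force participation rate ≈ 71.29%.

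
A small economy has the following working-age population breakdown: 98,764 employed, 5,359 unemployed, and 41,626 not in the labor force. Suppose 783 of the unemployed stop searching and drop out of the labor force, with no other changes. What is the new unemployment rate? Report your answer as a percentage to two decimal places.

Initially, labor force = 98,764 + 5,359 = 104,123, so u = 5,359/104,123 = 5.15%.
After the change, unemployed and labor force both fall by 783 → E = 98,764, U = 4,576, labor force = 103,340.
New unemployment rate = 4,576 / 103,340 = 4.43%.

New unemployment rate ≈ 4.43%.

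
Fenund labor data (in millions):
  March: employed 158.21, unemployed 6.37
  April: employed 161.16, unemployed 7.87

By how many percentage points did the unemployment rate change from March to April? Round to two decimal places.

March: labor force = 158.21 + 6.37 = 164.58; u = 6.37/164.58 = 3.87%.
April: labor force = 161.16 + 7.87 = 169.03; u = 7.87/169.03 = 4.66%.
Change = 4.66% − 3.87% = +0.79 pp.

The unemployment rate changed by +0.79 percentage points.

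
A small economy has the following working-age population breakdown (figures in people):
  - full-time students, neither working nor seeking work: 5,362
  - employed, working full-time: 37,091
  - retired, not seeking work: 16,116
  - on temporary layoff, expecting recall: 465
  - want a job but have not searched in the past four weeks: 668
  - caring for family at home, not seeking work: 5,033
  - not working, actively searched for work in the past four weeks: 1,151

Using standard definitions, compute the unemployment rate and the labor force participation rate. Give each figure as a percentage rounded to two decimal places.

Employed = 37,091.
Unemployed = 465 + 1,151 = 1,616 (jobless and actively searching, or on temporary layoff).
Labor force = 37,091 + 1,616 = 38,707.
Not in labor force = 5,362 + 16,116 + 668 + 5,033 = 27,179 (those not working and not actively searching are outside the labor force — including those who want a job but have given up searching).
Civilian working-age population = 38,707 + 27,179 = 65,886.
Unemployment rate = 1,616 / 38,707 = 4.17%.
Labor force participation rate = 38,707 / 65,886 = 58.75%.

Unemployment rate ≈ 4.17%; labor force participation rate ≈ 58.75%.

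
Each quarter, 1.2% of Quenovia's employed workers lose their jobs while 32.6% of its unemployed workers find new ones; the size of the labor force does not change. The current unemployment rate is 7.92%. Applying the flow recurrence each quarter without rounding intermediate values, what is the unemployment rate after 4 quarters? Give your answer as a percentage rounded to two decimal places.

With a fixed labor force, u_{t+1} = u_t + s·(1−u_t) − f·u_t = u_t·(1−s−f) + s.
Here 1−s−f = 0.662 and s = 0.012.
u_1 = 0.079200 × 0.662 + 0.012 = 0.064430.
u_2 = 0.064430 × 0.662 + 0.012 = 0.054653.
u_3 = 0.054653 × 0.662 + 0.012 = 0.048180.
u_4 = 0.048180 × 0.662 + 0.012 = 0.043895.

Unemployment rate after four quarters ≈ 4.39%.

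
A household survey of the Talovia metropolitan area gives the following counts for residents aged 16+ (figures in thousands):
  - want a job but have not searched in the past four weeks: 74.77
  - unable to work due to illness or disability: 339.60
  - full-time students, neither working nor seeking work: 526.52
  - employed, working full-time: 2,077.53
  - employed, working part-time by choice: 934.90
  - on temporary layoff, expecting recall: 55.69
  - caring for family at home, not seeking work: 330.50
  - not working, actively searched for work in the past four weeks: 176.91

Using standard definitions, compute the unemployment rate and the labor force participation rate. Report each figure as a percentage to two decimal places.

Employed = 2,077.53 + 934.90 = 3,012.43 thousand.
Unemployed = 55.69 + 176.91 = 232.60 thousand (jobless and actively searching, or on temporary layoff).
Labor force = 3,012.43 + 232.60 = 3,245.03 thousand.
Not in labor force = 74.77 + 339.60 + 526.52 + 330.50 = 1,271.39 thousand (those not working and not actively searching are outside the labor force — including those who want a job but have given up searching).
Civilian working-age population = 3,245.03 + 1,271.39 = 4,516.42 thousand.
Unemployment rate = 232.60 / 3,245.03 = 7.17%.
Labor force participation rate = 3,245.03 / 4,516.42 = 71.85%.

Unemployment rate ≈ 7.17%; labor force participation rate ≈ 71.85%.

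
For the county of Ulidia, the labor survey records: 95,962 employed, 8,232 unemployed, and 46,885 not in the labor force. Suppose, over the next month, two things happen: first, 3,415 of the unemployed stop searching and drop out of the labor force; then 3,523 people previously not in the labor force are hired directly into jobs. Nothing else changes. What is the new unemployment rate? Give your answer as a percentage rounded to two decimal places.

New unemployment rate ≈ 4.62%.

Initially, labor force = 95,962 + 8,232 = 104,194, so u = 8,232/104,194 = 7.90%.
After the first change, unemployed and labor force both fall by 3,415 → E = 95,962, U = 4,817, labor force = 100,779.
After the second change, employed and labor force both rise by 3,523; unemployed unchanged → E = 99,485, U = 4,817, labor force = 104,302.
New unemployment rate = 4,817 / 104,302 = 4.62%.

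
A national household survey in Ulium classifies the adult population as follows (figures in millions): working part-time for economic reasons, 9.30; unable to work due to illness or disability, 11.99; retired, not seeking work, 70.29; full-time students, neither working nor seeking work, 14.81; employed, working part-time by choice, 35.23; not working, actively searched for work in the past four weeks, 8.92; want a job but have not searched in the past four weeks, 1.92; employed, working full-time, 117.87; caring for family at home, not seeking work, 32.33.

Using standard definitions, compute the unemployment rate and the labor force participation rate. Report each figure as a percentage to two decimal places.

Unemployment rate ≈ 5.21%; labor force participation rate ≈ 56.60%.

Employed = 9.30 + 35.23 + 117.87 = 162.40 million (anyone who worked, including part-time for economic reasons, counts as employed).
Unemployed = 8.92 million.
Labor force = 162.40 + 8.92 = 171.32 million.
Not in labor force = 11.99 + 70.29 + 14.81 + 1.92 + 32.33 = 131.34 million (those not working and not actively searching are outside the labor force — including those who want a job but have given up searching).
Civilian working-age population = 171.32 + 131.34 = 302.66 million.
Unemployment rate = 8.92 / 171.32 = 5.21%.
Labor force participation rate = 171.32 / 302.66 = 56.60%.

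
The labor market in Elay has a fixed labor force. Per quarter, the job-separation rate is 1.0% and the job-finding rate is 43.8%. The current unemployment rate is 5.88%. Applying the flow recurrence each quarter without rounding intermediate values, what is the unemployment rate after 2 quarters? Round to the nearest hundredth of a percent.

Unemployment rate after two quarters ≈ 3.34%.

With a fixed labor force, u_{t+1} = u_t + s·(1−u_t) − f·u_t = u_t·(1−s−f) + s.
Here 1−s−f = 0.552 and s = 0.010.
u_1 = 0.058800 × 0.552 + 0.010 = 0.042458.
u_2 = 0.042458 × 0.552 + 0.010 = 0.033437.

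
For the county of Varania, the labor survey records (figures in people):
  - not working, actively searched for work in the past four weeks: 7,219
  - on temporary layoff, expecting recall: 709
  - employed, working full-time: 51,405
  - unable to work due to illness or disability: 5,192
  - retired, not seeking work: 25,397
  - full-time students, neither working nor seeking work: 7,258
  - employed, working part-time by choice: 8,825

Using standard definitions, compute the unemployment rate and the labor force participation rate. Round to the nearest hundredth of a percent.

Unemployment rate ≈ 11.63%; labor force participation rate ≈ 64.30%.

Employed = 51,405 + 8,825 = 60,230.
Unemployed = 7,219 + 709 = 7,928 (jobless and actively searching, or on temporary layoff).
Labor force = 60,230 + 7,928 = 68,158.
Not in labor force = 5,192 + 25,397 + 7,258 = 37,847 (those not working and not actively searching are outside the labor force).
Civilian working-age population = 68,158 + 37,847 = 106,005.
Unemployment rate = 7,928 / 68,158 = 11.63%.
Labor force participation rate = 68,158 / 106,005 = 64.30%.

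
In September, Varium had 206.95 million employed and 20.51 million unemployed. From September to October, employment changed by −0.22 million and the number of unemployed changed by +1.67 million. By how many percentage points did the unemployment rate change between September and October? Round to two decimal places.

September: labor force = 206.95 + 20.51 = 227.46; u = 20.51/227.46 = 9.02%.
October: labor force = 206.73 + 22.18 = 228.91; u = 22.18/228.91 = 9.69%.
Change = 9.69% − 9.02% = +0.67 pp.

The unemployment rate changed by +0.67 percentage points.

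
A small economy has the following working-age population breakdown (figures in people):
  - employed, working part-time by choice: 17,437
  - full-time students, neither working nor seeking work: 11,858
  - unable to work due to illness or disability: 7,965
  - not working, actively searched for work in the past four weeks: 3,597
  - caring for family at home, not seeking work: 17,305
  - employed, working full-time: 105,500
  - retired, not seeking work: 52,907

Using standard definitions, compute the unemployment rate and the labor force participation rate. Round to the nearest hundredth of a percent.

Employed = 17,437 + 105,500 = 122,937.
Unemployed = 3,597.
Labor force = 122,937 + 3,597 = 126,534.
Not in labor force = 11,858 + 7,965 + 17,305 + 52,907 = 90,035 (those not working and not actively searching are outside the labor force).
Civilian working-age population = 126,534 + 90,035 = 216,569.
Unemployment rate = 3,597 / 126,534 = 2.84%.
Labor force participation rate = 126,534 / 216,569 = 58.43%.

Unemployment rate ≈ 2.84%; labor force participation rate ≈ 58.43%.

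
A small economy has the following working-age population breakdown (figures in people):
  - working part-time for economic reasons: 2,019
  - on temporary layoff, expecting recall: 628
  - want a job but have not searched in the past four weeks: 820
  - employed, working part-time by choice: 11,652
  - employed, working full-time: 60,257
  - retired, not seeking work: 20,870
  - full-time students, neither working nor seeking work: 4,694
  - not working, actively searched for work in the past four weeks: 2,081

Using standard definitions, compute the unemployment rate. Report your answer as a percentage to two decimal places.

Employed = 2,019 + 11,652 + 60,257 = 73,928 (anyone who worked, including part-time for economic reasons, counts as employed).
Unemployed = 628 + 2,081 = 2,709 (jobless and actively searching, or on temporary layoff).
Labor force = 73,928 + 2,709 = 76,637.
Unemployment rate = 2,709 / 76,637 = 3.53%.

Unemployment rate ≈ 3.53%.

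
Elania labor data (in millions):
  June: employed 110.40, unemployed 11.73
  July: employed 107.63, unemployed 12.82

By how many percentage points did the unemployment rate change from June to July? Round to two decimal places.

The unemployment rate changed by +1.04 percentage points.

June: labor force = 110.40 + 11.73 = 122.13; u = 11.73/122.13 = 9.60%.
July: labor force = 107.63 + 12.82 = 120.45; u = 12.82/120.45 = 10.64%.
Change = 10.64% − 9.60% = +1.04 pp.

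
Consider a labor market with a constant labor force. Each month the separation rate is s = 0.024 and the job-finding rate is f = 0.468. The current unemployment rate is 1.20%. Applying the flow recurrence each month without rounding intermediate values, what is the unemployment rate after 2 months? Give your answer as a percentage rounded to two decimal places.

With a fixed labor force, u_{t+1} = u_t + s·(1−u_t) − f·u_t = u_t·(1−s−f) + s.
Here 1−s−f = 0.508 and s = 0.024.
u_1 = 0.012000 × 0.508 + 0.024 = 0.030096.
u_2 = 0.030096 × 0.508 + 0.024 = 0.039289.

Unemployment rate after two months ≈ 3.93%.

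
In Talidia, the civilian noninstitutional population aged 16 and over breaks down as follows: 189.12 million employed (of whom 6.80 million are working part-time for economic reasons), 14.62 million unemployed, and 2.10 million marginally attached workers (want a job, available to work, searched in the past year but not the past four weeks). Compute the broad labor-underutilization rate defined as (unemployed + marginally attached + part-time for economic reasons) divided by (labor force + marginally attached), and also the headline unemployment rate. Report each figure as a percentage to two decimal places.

Labor force = 189.12 + 14.62 = 203.74 million.
Numerator = 14.62 + 2.10 + 6.80 = 23.52 million.
Denominator = 203.74 + 2.10 = 205.84 million.
Broad rate = 23.52 / 205.84 = 11.43%.
Headline unemployment rate = 14.62 / 203.74 = 7.18%.

Broad underutilization rate ≈ 11.43%; headline unemployment rate ≈ 7.18%.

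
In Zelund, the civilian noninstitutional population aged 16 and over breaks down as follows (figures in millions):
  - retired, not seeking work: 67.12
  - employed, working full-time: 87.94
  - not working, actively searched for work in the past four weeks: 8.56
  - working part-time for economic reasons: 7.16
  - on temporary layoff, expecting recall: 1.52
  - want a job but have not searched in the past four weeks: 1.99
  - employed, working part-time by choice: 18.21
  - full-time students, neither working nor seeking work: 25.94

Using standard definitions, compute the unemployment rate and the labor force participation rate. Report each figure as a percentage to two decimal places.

Employed = 87.94 + 7.16 + 18.21 = 113.31 million (anyone who worked, including part-time for economic reasons, counts as employed).
Unemployed = 8.56 + 1.52 = 10.08 million (jobless and actively searching, or on temporary layoff).
Labor force = 113.31 + 10.08 = 123.39 million.
Not in labor force = 67.12 + 1.99 + 25.94 = 95.05 million (those not working and not actively searching are outside the labor force — including those who want a job but have given up searching).
Civilian working-age population = 123.39 + 95.05 = 218.44 million.
Unemployment rate = 10.08 / 123.39 = 8.17%.
Labor force participation rate = 123.39 / 218.44 = 56.49%.

Unemployment rate ≈ 8.17%; labor force participation rate ≈ 56.49%.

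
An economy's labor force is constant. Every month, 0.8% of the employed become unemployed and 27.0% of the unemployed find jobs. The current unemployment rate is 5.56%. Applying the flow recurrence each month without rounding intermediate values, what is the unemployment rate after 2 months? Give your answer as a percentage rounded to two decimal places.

With a fixed labor force, u_{t+1} = u_t + s·(1−u_t) − f·u_t = u_t·(1−s−f) + s.
Here 1−s−f = 0.722 and s = 0.008.
u_1 = 0.055600 × 0.722 + 0.008 = 0.048143.
u_2 = 0.048143 × 0.722 + 0.008 = 0.042759.

Unemployment rate after two months ≈ 4.28%.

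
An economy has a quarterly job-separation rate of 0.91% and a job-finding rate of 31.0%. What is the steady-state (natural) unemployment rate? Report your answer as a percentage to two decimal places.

Steady-state unemployment rate ≈ 2.85%.

At steady state the flows balance: s·E = f·U, so U/(E+U) = s/(s+f).
u* = 0.91 / (0.91 + 31.0) = 0.91 / 31.91 = 2.85%.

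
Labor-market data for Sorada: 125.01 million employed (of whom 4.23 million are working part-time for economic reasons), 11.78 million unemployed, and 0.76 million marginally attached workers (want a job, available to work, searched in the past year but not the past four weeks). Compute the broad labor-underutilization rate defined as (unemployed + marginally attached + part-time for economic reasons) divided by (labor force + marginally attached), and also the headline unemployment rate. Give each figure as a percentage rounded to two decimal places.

Labor force = 125.01 + 11.78 = 136.79 million.
Numerator = 11.78 + 0.76 + 4.23 = 16.77 million.
Denominator = 136.79 + 0.76 = 137.55 million.
Broad rate = 16.77 / 137.55 = 12.19%.
Headline unemployment rate = 11.78 / 136.79 = 8.61%.

Broad underutilization rate ≈ 12.19%; headline unemployment rate ≈ 8.61%.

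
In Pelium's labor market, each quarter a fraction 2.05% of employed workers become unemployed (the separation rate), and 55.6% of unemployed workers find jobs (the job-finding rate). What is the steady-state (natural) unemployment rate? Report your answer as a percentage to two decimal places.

Steady-state unemployment rate ≈ 3.56%.

At steady state the flows balance: s·E = f·U, so U/(E+U) = s/(s+f).
u* = 2.05 / (2.05 + 55.6) = 2.05 / 57.65 = 3.56%.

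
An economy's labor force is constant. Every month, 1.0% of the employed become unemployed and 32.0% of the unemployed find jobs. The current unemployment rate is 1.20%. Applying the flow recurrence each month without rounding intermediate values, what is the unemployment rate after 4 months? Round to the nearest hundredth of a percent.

Unemployment rate after four months ≈ 2.66%.

With a fixed labor force, u_{t+1} = u_t + s·(1−u_t) − f·u_t = u_t·(1−s−f) + s.
Here 1−s−f = 0.670 and s = 0.010.
u_1 = 0.012000 × 0.670 + 0.010 = 0.018040.
u_2 = 0.018040 × 0.670 + 0.010 = 0.022087.
u_3 = 0.022087 × 0.670 + 0.010 = 0.024798.
u_4 = 0.024798 × 0.670 + 0.010 = 0.026615.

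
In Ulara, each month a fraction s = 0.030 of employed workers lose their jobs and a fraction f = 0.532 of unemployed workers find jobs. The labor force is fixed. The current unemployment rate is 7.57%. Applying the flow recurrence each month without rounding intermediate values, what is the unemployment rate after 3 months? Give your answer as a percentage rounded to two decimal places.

Unemployment rate after three months ≈ 5.53%.

With a fixed labor force, u_{t+1} = u_t + s·(1−u_t) − f·u_t = u_t·(1−s−f) + s.
Here 1−s−f = 0.438 and s = 0.030.
u_1 = 0.075700 × 0.438 + 0.030 = 0.063157.
u_2 = 0.063157 × 0.438 + 0.030 = 0.057663.
u_3 = 0.057663 × 0.438 + 0.030 = 0.055256.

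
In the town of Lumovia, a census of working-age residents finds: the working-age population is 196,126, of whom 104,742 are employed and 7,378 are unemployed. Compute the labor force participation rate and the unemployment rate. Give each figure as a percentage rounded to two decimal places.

Labor force = employed + unemployed = 104,742 + 7,378 = 112,120.
Unemployment rate = 7,378 / 112,120 = 6.58%.
Labor force participation rate = 112,120 / 196,126 = 57.17%.

Labor force participation rate ≈ 57.17%; unemployment rate ≈ 6.58%.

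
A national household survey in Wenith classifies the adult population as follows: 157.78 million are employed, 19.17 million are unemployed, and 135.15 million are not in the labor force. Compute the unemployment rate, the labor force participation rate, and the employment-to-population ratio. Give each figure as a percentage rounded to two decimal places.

Labor force = employed + unemployed = 157.78 + 19.17 = 176.95 million.
Working-age population = 176.95 + 135.15 = 312.10 million.
Unemployment rate = 19.17 / 176.95 = 10.83%.
Labor force participation rate = 176.95 / 312.10 = 56.70%.
Employment-population ratio = 157.78 / 312.10 = 50.55%.

Unemployment rate ≈ 10.83%; labor force participation rate ≈ 56.70%; employment-population ratio ≈ 50.55%.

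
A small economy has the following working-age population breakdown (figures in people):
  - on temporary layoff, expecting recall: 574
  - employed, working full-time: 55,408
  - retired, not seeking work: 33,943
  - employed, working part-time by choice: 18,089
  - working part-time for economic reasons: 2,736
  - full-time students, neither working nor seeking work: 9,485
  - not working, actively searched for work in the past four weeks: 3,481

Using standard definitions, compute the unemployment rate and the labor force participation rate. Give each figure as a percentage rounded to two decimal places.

Employed = 55,408 + 18,089 + 2,736 = 76,233 (anyone who worked, including part-time for economic reasons, counts as employed).
Unemployed = 574 + 3,481 = 4,055 (jobless and actively searching, or on temporary layoff).
Labor force = 76,233 + 4,055 = 80,288.
Not in labor force = 33,943 + 9,485 = 43,428 (those not working and not actively searching are outside the labor force).
Civilian working-age population = 80,288 + 43,428 = 123,716.
Unemployment rate = 4,055 / 80,288 = 5.05%.
Labor force participation rate = 80,288 / 123,716 = 64.90%.

Unemployment rate ≈ 5.05%; labor force participation rate ≈ 64.90%.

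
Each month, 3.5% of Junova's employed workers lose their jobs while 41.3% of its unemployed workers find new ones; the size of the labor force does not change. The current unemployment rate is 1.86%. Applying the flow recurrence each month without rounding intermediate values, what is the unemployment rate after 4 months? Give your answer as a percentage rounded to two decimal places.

With a fixed labor force, u_{t+1} = u_t + s·(1−u_t) − f·u_t = u_t·(1−s−f) + s.
Here 1−s−f = 0.552 and s = 0.035.
u_1 = 0.018600 × 0.552 + 0.035 = 0.045267.
u_2 = 0.045267 × 0.552 + 0.035 = 0.059987.
u_3 = 0.059987 × 0.552 + 0.035 = 0.068113.
u_4 = 0.068113 × 0.552 + 0.035 = 0.072598.

Unemployment rate after four months ≈ 7.26%.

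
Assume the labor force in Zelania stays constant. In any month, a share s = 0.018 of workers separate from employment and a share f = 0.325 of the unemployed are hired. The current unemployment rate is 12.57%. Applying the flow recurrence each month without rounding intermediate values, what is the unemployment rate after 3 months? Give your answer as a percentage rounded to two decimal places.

Unemployment rate after three months ≈ 7.32%.

With a fixed labor force, u_{t+1} = u_t + s·(1−u_t) − f·u_t = u_t·(1−s−f) + s.
Here 1−s−f = 0.657 and s = 0.018.
u_1 = 0.125700 × 0.657 + 0.018 = 0.100585.
u_2 = 0.100585 × 0.657 + 0.018 = 0.084084.
u_3 = 0.084084 × 0.657 + 0.018 = 0.073243.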